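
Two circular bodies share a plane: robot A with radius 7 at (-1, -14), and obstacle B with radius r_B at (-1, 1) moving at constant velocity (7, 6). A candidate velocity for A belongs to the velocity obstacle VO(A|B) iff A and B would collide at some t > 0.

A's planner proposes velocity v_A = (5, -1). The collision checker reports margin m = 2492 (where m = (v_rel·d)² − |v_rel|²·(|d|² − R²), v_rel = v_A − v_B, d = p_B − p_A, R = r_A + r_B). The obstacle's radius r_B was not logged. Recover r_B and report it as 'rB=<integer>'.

m = 2492
d = (0, 15);  v_rel = (-2, -7),  |v_rel|² = 53
v_rel×d = (-2)·(15) − (-7)·(0) = -30
since m = R²·53 − (-30)²:  R² = (900 + 2492) / 53 = 64
R = √64 = 8  ⇒  r_B = 8 − 7 = 1

rB=1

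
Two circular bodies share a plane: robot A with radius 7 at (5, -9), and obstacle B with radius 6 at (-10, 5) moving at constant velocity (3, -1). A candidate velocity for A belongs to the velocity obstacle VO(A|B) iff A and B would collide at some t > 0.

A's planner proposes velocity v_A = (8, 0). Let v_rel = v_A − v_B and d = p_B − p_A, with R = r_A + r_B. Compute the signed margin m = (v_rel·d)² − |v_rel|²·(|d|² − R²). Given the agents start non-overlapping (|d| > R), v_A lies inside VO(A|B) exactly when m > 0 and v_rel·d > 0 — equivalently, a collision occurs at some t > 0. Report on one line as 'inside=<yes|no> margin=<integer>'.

d = (-15, 14),  |d|² = 421;  R = 7+6 = 13,  c = 421−13² = 252
v_rel = (5, 1),  |v_rel|² = 26;  v_rel·d = (5)·(-15) + (1)·(14) = -61
26·t² + 122·t + 252 = 0  ⇒  m = (-61)² − 26·252 = -2831
m = -2831 < 0,  v_rel·d = -61 < 0  ⇒  outside

inside=no margin=-2831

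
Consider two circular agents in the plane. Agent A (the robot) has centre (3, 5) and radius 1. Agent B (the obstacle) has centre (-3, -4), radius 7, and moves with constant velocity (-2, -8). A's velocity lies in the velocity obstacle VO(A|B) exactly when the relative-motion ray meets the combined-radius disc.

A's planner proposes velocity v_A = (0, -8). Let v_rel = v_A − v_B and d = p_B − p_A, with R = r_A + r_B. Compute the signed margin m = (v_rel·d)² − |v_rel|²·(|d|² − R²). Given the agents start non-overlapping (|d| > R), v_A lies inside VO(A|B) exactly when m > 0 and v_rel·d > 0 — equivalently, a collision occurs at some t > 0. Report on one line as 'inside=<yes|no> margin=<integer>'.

d = (-6, -9),  |d|² = 117;  R = 1+7 = 8,  c = 117−8² = 53
v_rel = (2, 0),  |v_rel|² = 4;  v_rel·d = (2)·(-6) + (0)·(-9) = -12
4·t² + 24·t + 53 = 0  ⇒  m = (-12)² − 4·53 = -68
m = -68 < 0,  v_rel·d = -12 < 0  ⇒  outside

inside=no margin=-68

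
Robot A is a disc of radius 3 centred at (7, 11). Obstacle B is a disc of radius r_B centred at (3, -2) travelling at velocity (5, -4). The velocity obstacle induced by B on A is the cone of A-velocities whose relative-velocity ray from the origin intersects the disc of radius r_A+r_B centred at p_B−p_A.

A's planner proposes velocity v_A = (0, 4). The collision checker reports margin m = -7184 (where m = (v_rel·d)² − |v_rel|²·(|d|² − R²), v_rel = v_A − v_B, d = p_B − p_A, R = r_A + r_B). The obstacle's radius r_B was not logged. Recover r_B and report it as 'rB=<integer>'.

m = -7184
d = (-4, -13);  v_rel = (-5, 8),  |v_rel|² = 89
v_rel×d = (-5)·(-13) − (8)·(-4) = 97
since m = R²·89 − 97²:  R² = (9409 + -7184) / 89 = 25
R = √25 = 5  ⇒  r_B = 5 − 3 = 2

rB=2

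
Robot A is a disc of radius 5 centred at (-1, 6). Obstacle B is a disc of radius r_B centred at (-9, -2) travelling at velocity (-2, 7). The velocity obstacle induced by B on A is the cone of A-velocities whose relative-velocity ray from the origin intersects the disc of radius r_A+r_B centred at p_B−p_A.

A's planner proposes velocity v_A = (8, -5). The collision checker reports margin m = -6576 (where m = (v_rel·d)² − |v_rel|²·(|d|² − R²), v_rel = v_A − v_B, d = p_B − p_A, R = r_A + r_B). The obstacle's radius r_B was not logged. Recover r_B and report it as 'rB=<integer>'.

m = -6576
d = (-8, -8);  v_rel = (10, -12),  |v_rel|² = 244
v_rel×d = (10)·(-8) − (-12)·(-8) = -176
since m = R²·244 − (-176)²:  R² = (30976 + -6576) / 244 = 100
R = √100 = 10  ⇒  r_B = 10 − 5 = 5

rB=5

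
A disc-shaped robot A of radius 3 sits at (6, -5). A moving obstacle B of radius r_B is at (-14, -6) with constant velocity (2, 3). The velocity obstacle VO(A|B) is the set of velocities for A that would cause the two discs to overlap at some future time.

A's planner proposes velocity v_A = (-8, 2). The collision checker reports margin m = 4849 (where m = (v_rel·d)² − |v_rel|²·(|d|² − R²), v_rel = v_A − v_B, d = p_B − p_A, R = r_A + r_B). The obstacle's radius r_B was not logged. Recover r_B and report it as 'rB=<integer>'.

m = 4849
d = (-20, -1);  v_rel = (-10, -1),  |v_rel|² = 101
v_rel×d = (-10)·(-1) − (-1)·(-20) = -10
since m = R²·101 − (-10)²:  R² = (100 + 4849) / 101 = 49
R = √49 = 7  ⇒  r_B = 7 − 3 = 4

rB=4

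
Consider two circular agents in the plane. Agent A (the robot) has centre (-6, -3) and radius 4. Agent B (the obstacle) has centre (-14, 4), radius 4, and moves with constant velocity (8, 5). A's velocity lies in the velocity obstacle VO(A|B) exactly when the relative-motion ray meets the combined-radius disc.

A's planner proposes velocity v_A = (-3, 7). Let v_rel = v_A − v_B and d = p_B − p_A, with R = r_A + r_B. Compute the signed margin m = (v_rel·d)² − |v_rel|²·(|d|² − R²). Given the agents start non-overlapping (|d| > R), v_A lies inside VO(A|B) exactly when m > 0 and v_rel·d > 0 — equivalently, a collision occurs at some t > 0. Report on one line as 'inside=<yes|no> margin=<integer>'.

d = (-8, 7),  |d|² = 113;  R = 4+4 = 8,  c = 113−8² = 49
v_rel = (-11, 2),  |v_rel|² = 125;  v_rel·d = (-11)·(-8) + (2)·(7) = 102
125·t² − 204·t + 49 = 0  ⇒  m = 102² − 125·49 = 4279
m = 4279 > 0,  v_rel·d = 102 > 0  ⇒  inside

inside=yes margin=4279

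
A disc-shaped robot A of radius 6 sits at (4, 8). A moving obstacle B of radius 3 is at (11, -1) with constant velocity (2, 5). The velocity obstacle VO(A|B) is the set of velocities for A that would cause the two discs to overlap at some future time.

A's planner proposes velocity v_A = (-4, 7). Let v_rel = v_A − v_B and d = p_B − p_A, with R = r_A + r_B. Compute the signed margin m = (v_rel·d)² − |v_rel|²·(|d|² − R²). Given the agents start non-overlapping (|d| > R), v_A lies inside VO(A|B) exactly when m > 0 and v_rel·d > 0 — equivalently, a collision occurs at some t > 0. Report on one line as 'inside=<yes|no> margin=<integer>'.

d = (7, -9),  |d|² = 130;  R = 6+3 = 9,  c = 130−9² = 49
v_rel = (-6, 2),  |v_rel|² = 40;  v_rel·d = (-6)·(7) + (2)·(-9) = -60
40·t² + 120·t + 49 = 0  ⇒  m = (-60)² − 40·49 = 1640
m = 1640 > 0,  v_rel·d = -60 < 0  ⇒  outside

inside=no margin=1640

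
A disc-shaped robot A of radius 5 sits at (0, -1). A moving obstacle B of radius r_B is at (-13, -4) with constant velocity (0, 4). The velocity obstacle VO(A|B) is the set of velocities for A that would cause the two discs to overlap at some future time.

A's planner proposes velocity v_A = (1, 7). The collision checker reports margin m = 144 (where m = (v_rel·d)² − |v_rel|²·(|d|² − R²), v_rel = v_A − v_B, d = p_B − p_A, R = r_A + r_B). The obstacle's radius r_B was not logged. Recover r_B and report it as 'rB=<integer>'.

m = 144
d = (-13, -3);  v_rel = (1, 3),  |v_rel|² = 10
v_rel×d = (1)·(-3) − (3)·(-13) = 36
since m = R²·10 − 36²:  R² = (1296 + 144) / 10 = 144
R = √144 = 12  ⇒  r_B = 12 − 5 = 7

rB=7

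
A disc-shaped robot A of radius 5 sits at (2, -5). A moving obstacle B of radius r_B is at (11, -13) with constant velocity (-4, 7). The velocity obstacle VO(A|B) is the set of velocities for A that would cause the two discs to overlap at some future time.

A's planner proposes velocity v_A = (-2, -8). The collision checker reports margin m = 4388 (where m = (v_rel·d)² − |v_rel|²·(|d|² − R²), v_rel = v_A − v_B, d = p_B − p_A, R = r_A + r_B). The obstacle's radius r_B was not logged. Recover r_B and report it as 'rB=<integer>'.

m = 4388
d = (9, -8);  v_rel = (2, -15),  |v_rel|² = 229
v_rel×d = (2)·(-8) − (-15)·(9) = 119
since m = R²·229 − 119²:  R² = (14161 + 4388) / 229 = 81
R = √81 = 9  ⇒  r_B = 9 − 5 = 4

rB=4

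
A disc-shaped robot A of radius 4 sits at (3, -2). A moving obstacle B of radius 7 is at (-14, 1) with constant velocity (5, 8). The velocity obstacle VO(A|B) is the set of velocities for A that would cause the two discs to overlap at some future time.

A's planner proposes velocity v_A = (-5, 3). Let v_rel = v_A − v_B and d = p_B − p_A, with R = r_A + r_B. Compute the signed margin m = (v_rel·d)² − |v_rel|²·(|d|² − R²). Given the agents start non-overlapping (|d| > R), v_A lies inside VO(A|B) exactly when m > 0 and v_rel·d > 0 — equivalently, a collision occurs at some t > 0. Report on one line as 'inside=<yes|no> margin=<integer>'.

d = (-17, 3),  |d|² = 298;  R = 4+7 = 11,  c = 298−11² = 177
v_rel = (-10, -5),  |v_rel|² = 125;  v_rel·d = (-10)·(-17) + (-5)·(3) = 155
125·t² − 310·t + 177 = 0  ⇒  m = 155² − 125·177 = 1900
m = 1900 > 0,  v_rel·d = 155 > 0  ⇒  inside

inside=yes margin=1900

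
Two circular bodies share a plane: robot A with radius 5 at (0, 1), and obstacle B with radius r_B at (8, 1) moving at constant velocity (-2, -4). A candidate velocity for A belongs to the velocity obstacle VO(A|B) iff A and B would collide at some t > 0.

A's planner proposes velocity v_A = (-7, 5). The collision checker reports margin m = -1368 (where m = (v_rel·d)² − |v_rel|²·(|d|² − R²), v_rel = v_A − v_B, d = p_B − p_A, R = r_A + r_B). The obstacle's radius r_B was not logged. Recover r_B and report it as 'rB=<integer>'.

m = -1368
d = (8, 0);  v_rel = (-5, 9),  |v_rel|² = 106
v_rel×d = (-5)·(0) − (9)·(8) = -72
since m = R²·106 − (-72)²:  R² = (5184 + -1368) / 106 = 36
R = √36 = 6  ⇒  r_B = 6 − 5 = 1

rB=1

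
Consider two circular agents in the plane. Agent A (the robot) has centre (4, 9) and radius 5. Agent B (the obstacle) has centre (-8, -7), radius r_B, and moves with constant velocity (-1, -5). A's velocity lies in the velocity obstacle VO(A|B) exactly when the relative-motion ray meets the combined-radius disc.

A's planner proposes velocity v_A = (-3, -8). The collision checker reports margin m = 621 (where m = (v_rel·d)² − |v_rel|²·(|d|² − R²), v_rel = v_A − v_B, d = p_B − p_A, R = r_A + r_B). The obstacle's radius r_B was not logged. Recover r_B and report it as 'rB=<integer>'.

m = 621
d = (-12, -16);  v_rel = (-2, -3),  |v_rel|² = 13
v_rel×d = (-2)·(-16) − (-3)·(-12) = -4
since m = R²·13 − (-4)²:  R² = (16 + 621) / 13 = 49
R = √49 = 7  ⇒  r_B = 7 − 5 = 2

rB=2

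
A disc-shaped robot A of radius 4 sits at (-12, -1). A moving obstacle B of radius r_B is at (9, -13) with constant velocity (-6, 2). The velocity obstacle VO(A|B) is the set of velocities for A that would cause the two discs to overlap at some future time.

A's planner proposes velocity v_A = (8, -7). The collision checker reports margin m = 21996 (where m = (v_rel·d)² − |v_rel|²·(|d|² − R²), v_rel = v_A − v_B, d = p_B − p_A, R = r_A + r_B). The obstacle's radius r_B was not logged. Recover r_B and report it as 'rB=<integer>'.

m = 21996
d = (21, -12);  v_rel = (14, -9),  |v_rel|² = 277
v_rel×d = (14)·(-12) − (-9)·(21) = 21
since m = R²·277 − 21²:  R² = (441 + 21996) / 277 = 81
R = √81 = 9  ⇒  r_B = 9 − 4 = 5

rB=5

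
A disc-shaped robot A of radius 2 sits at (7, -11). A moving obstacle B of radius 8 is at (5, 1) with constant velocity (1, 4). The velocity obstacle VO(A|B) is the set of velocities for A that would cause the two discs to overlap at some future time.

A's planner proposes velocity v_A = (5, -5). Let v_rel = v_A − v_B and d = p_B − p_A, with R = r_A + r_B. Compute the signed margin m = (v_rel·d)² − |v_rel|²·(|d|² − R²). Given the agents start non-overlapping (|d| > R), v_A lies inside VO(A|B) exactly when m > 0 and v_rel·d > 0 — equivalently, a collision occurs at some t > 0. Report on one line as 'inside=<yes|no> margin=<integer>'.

d = (-2, 12),  |d|² = 148;  R = 2+8 = 10,  c = 148−10² = 48
v_rel = (4, -9),  |v_rel|² = 97;  v_rel·d = (4)·(-2) + (-9)·(12) = -116
97·t² + 232·t + 48 = 0  ⇒  m = (-116)² − 97·48 = 8800
m = 8800 > 0,  v_rel·d = -116 < 0  ⇒  outside

inside=no margin=8800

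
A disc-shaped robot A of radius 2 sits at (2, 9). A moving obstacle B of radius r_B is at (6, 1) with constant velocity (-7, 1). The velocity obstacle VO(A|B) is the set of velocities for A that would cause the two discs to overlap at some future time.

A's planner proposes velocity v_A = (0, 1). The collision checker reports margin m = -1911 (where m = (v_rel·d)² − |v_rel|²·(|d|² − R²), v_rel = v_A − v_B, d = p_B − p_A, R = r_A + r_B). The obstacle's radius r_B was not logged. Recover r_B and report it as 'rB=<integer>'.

m = -1911
d = (4, -8);  v_rel = (7, 0),  |v_rel|² = 49
v_rel×d = (7)·(-8) − (0)·(4) = -56
since m = R²·49 − (-56)²:  R² = (3136 + -1911) / 49 = 25
R = √25 = 5  ⇒  r_B = 5 − 2 = 3

rB=3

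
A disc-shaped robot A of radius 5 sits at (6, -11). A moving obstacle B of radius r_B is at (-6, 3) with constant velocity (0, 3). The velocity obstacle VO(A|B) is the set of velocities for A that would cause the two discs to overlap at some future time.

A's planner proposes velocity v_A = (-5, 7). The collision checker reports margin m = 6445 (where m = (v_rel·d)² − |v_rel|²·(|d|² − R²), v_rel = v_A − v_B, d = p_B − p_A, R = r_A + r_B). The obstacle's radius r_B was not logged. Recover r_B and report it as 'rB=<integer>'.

m = 6445
d = (-12, 14);  v_rel = (-5, 4),  |v_rel|² = 41
v_rel×d = (-5)·(14) − (4)·(-12) = -22
since m = R²·41 − (-22)²:  R² = (484 + 6445) / 41 = 169
R = √169 = 13  ⇒  r_B = 13 − 5 = 8

rB=8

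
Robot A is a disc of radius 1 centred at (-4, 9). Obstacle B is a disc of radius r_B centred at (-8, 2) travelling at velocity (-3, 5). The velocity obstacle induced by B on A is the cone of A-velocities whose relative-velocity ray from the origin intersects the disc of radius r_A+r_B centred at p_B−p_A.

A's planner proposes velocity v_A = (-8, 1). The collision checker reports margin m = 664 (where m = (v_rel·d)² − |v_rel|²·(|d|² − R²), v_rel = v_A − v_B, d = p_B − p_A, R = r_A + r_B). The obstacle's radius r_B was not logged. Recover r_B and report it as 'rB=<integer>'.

m = 664
d = (-4, -7);  v_rel = (-5, -4),  |v_rel|² = 41
v_rel×d = (-5)·(-7) − (-4)·(-4) = 19
since m = R²·41 − 19²:  R² = (361 + 664) / 41 = 25
R = √25 = 5  ⇒  r_B = 5 − 1 = 4

rB=4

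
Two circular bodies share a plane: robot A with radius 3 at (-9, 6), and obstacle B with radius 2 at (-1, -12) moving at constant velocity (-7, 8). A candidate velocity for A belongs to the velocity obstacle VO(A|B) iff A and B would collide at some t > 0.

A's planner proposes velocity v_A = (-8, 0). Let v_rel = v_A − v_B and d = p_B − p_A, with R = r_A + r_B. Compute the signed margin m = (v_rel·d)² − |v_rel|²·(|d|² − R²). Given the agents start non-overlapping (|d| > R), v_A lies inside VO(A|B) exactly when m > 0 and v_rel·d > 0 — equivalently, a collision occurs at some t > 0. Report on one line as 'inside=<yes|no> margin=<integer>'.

d = (8, -18),  |d|² = 388;  R = 3+2 = 5,  c = 388−5² = 363
v_rel = (-1, -8),  |v_rel|² = 65;  v_rel·d = (-1)·(8) + (-8)·(-18) = 136
65·t² − 272·t + 363 = 0  ⇒  m = 136² − 65·363 = -5099
m = -5099 < 0,  v_rel·d = 136 > 0  ⇒  outside

inside=no margin=-5099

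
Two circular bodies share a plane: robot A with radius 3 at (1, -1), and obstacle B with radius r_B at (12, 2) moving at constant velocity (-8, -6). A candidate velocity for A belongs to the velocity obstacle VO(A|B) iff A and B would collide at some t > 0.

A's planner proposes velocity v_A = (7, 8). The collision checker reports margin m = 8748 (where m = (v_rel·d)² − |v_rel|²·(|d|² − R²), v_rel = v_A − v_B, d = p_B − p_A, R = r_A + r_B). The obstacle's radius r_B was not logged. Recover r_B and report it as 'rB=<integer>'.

m = 8748
d = (11, 3);  v_rel = (15, 14),  |v_rel|² = 421
v_rel×d = (15)·(3) − (14)·(11) = -109
since m = R²·421 − (-109)²:  R² = (11881 + 8748) / 421 = 49
R = √49 = 7  ⇒  r_B = 7 − 3 = 4

rB=4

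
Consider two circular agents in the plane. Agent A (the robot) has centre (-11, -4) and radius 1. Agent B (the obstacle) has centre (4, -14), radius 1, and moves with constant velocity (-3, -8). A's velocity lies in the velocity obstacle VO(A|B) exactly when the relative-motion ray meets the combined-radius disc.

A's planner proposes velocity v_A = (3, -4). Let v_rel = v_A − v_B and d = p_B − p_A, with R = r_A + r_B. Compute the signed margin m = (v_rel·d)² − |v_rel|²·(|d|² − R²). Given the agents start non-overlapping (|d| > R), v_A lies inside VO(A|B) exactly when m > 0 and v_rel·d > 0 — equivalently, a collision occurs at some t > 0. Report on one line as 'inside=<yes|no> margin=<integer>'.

d = (15, -10),  |d|² = 325;  R = 1+1 = 2,  c = 325−2² = 321
v_rel = (6, 4),  |v_rel|² = 52;  v_rel·d = (6)·(15) + (4)·(-10) = 50
52·t² − 100·t + 321 = 0  ⇒  m = 50² − 52·321 = -14192
m = -14192 < 0,  v_rel·d = 50 > 0  ⇒  outside

inside=no margin=-14192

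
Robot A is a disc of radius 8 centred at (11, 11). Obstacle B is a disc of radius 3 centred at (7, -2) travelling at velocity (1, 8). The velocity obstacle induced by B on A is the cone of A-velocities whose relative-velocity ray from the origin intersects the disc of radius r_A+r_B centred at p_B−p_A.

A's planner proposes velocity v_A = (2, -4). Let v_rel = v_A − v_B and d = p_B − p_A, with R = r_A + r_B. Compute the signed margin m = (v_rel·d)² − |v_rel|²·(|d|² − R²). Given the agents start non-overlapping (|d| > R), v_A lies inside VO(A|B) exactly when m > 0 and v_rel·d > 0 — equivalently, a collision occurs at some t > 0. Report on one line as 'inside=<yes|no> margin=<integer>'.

d = (-4, -13),  |d|² = 185;  R = 8+3 = 11,  c = 185−11² = 64
v_rel = (1, -12),  |v_rel|² = 145;  v_rel·d = (1)·(-4) + (-12)·(-13) = 152
145·t² − 304·t + 64 = 0  ⇒  m = 152² − 145·64 = 13824
m = 13824 > 0,  v_rel·d = 152 > 0  ⇒  inside

inside=yes margin=13824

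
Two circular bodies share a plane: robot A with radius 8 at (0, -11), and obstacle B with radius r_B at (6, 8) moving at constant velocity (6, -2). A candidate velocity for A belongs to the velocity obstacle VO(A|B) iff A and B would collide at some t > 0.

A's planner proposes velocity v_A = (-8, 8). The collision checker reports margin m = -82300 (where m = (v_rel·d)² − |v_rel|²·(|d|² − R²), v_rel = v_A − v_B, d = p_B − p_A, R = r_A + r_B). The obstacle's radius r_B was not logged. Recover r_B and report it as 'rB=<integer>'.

m = -82300
d = (6, 19);  v_rel = (-14, 10),  |v_rel|² = 296
v_rel×d = (-14)·(19) − (10)·(6) = -326
since m = R²·296 − (-326)²:  R² = (106276 + -82300) / 296 = 81
R = √81 = 9  ⇒  r_B = 9 − 8 = 1

rB=1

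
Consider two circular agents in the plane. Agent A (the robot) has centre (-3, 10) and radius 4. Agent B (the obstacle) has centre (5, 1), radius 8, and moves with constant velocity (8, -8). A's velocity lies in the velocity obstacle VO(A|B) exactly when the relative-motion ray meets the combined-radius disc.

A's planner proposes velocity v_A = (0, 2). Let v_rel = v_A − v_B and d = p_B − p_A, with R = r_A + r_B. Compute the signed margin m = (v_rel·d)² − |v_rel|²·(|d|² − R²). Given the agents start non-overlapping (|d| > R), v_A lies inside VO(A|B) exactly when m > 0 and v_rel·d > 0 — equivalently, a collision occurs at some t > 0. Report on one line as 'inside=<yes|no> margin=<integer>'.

d = (8, -9),  |d|² = 145;  R = 4+8 = 12,  c = 145−12² = 1
v_rel = (-8, 10),  |v_rel|² = 164;  v_rel·d = (-8)·(8) + (10)·(-9) = -154
164·t² + 308·t + 1 = 0  ⇒  m = (-154)² − 164·1 = 23552
m = 23552 > 0,  v_rel·d = -154 < 0  ⇒  outside

inside=no margin=23552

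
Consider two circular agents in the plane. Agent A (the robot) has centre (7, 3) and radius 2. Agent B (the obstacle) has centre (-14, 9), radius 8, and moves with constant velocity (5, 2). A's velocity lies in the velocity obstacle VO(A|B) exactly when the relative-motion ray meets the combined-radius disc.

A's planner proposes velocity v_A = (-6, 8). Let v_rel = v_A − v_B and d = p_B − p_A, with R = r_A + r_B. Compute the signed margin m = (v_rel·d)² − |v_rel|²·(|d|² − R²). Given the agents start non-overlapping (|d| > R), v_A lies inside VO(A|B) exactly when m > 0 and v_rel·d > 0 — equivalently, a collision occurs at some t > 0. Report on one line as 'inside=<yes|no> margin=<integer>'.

d = (-21, 6),  |d|² = 477;  R = 2+8 = 10,  c = 477−10² = 377
v_rel = (-11, 6),  |v_rel|² = 157;  v_rel·d = (-11)·(-21) + (6)·(6) = 267
157·t² − 534·t + 377 = 0  ⇒  m = 267² − 157·377 = 12100
m = 12100 > 0,  v_rel·d = 267 > 0  ⇒  inside

inside=yes margin=12100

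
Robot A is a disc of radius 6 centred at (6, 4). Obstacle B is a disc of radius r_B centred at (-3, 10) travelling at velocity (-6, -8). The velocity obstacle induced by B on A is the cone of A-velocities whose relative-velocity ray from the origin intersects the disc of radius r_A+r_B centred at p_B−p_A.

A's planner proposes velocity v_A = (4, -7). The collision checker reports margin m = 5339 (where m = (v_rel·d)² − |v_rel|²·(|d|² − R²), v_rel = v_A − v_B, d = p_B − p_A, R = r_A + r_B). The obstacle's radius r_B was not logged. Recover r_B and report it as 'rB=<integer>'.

m = 5339
d = (-9, 6);  v_rel = (10, 1),  |v_rel|² = 101
v_rel×d = (10)·(6) − (1)·(-9) = 69
since m = R²·101 − 69²:  R² = (4761 + 5339) / 101 = 100
R = √100 = 10  ⇒  r_B = 10 − 6 = 4

rB=4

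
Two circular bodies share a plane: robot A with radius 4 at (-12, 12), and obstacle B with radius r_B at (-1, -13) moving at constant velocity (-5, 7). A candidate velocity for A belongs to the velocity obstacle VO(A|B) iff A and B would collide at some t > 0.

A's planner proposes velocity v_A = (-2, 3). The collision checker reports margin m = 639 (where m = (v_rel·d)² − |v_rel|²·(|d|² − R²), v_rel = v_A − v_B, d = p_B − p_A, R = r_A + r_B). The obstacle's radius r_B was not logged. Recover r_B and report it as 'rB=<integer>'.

m = 639
d = (11, -25);  v_rel = (3, -4),  |v_rel|² = 25
v_rel×d = (3)·(-25) − (-4)·(11) = -31
since m = R²·25 − (-31)²:  R² = (961 + 639) / 25 = 64
R = √64 = 8  ⇒  r_B = 8 − 4 = 4

rB=4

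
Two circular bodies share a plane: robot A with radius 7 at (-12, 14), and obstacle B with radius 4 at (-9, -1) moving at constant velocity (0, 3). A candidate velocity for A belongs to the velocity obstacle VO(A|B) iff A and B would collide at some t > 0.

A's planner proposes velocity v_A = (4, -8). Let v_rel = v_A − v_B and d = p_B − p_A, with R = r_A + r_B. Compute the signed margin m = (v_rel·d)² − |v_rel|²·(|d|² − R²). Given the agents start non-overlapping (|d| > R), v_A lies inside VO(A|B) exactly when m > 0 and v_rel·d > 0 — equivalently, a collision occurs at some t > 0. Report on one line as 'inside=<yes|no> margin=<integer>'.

d = (3, -15),  |d|² = 234;  R = 7+4 = 11,  c = 234−11² = 113
v_rel = (4, -11),  |v_rel|² = 137;  v_rel·d = (4)·(3) + (-11)·(-15) = 177
137·t² − 354·t + 113 = 0  ⇒  m = 177² − 137·113 = 15848
m = 15848 > 0,  v_rel·d = 177 > 0  ⇒  inside

inside=yes margin=15848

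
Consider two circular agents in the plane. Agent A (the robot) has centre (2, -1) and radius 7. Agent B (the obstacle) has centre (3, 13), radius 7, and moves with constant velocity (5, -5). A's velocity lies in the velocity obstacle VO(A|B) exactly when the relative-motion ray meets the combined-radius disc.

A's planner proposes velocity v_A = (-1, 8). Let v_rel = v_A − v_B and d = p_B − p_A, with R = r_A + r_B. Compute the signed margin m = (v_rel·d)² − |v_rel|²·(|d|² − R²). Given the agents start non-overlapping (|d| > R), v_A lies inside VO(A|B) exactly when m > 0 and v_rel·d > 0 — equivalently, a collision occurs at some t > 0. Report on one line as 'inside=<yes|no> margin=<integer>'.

d = (1, 14),  |d|² = 197;  R = 7+7 = 14,  c = 197−14² = 1
v_rel = (-6, 13),  |v_rel|² = 205;  v_rel·d = (-6)·(1) + (13)·(14) = 176
205·t² − 352·t + 1 = 0  ⇒  m = 176² − 205·1 = 30771
m = 30771 > 0,  v_rel·d = 176 > 0  ⇒  inside

inside=yes margin=30771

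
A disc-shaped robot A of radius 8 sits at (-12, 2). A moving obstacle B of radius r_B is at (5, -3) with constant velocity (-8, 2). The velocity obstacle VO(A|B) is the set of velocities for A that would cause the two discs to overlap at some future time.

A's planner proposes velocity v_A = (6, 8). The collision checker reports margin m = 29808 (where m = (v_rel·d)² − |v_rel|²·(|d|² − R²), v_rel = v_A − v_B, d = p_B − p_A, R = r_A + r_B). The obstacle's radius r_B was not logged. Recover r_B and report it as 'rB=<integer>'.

m = 29808
d = (17, -5);  v_rel = (14, 6),  |v_rel|² = 232
v_rel×d = (14)·(-5) − (6)·(17) = -172
since m = R²·232 − (-172)²:  R² = (29584 + 29808) / 232 = 256
R = √256 = 16  ⇒  r_B = 16 − 8 = 8

rB=8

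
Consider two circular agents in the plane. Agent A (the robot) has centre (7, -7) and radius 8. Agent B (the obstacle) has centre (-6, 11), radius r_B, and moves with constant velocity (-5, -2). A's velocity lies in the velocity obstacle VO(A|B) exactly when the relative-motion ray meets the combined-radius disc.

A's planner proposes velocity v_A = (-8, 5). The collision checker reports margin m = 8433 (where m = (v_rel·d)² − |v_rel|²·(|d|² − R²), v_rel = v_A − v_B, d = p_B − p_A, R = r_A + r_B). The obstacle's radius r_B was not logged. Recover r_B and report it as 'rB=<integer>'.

m = 8433
d = (-13, 18);  v_rel = (-3, 7),  |v_rel|² = 58
v_rel×d = (-3)·(18) − (7)·(-13) = 37
since m = R²·58 − 37²:  R² = (1369 + 8433) / 58 = 169
R = √169 = 13  ⇒  r_B = 13 − 8 = 5

rB=5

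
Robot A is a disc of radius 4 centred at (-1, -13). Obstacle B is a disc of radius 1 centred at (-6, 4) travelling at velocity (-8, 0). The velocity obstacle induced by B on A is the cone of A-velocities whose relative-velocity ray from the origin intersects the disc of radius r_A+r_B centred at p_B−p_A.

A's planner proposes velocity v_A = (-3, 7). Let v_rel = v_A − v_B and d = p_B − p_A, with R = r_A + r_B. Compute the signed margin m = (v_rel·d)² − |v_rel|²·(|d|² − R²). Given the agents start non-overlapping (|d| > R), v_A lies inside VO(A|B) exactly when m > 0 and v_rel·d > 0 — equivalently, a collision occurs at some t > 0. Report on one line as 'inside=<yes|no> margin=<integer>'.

d = (-5, 17),  |d|² = 314;  R = 4+1 = 5,  c = 314−5² = 289
v_rel = (5, 7),  |v_rel|² = 74;  v_rel·d = (5)·(-5) + (7)·(17) = 94
74·t² − 188·t + 289 = 0  ⇒  m = 94² − 74·289 = -12550
m = -12550 < 0,  v_rel·d = 94 > 0  ⇒  outside

inside=no margin=-12550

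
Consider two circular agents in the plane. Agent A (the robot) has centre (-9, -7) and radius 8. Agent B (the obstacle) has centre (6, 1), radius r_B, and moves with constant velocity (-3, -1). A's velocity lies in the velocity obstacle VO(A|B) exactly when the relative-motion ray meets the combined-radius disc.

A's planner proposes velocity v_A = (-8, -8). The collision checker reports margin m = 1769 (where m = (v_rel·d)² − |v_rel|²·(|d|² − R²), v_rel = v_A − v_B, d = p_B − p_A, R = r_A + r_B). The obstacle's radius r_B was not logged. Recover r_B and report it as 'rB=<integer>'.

m = 1769
d = (15, 8);  v_rel = (-5, -7),  |v_rel|² = 74
v_rel×d = (-5)·(8) − (-7)·(15) = 65
since m = R²·74 − 65²:  R² = (4225 + 1769) / 74 = 81
R = √81 = 9  ⇒  r_B = 9 − 8 = 1

rB=1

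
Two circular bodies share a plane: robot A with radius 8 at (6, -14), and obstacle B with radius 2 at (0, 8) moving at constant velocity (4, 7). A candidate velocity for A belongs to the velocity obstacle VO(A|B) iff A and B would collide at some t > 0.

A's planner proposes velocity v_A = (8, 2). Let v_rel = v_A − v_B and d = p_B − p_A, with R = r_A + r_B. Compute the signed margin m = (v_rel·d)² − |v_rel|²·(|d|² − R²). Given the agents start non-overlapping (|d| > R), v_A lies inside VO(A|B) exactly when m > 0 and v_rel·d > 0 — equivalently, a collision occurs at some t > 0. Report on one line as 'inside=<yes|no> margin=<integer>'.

d = (-6, 22),  |d|² = 520;  R = 8+2 = 10,  c = 520−10² = 420
v_rel = (4, -5),  |v_rel|² = 41;  v_rel·d = (4)·(-6) + (-5)·(22) = -134
41·t² + 268·t + 420 = 0  ⇒  m = (-134)² − 41·420 = 736
m = 736 > 0,  v_rel·d = -134 < 0  ⇒  outside

inside=no margin=736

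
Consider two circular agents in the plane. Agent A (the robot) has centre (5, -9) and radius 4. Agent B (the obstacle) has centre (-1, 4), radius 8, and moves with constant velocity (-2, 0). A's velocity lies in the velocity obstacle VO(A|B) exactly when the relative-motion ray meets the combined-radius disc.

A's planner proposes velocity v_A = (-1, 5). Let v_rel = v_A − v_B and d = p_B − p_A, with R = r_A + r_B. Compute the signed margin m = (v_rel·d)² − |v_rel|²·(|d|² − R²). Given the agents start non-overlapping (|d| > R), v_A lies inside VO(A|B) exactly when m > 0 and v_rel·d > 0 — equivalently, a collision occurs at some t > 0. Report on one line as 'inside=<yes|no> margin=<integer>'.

d = (-6, 13),  |d|² = 205;  R = 4+8 = 12,  c = 205−12² = 61
v_rel = (1, 5),  |v_rel|² = 26;  v_rel·d = (1)·(-6) + (5)·(13) = 59
26·t² − 118·t + 61 = 0  ⇒  m = 59² − 26·61 = 1895
m = 1895 > 0,  v_rel·d = 59 > 0  ⇒  inside

inside=yes margin=1895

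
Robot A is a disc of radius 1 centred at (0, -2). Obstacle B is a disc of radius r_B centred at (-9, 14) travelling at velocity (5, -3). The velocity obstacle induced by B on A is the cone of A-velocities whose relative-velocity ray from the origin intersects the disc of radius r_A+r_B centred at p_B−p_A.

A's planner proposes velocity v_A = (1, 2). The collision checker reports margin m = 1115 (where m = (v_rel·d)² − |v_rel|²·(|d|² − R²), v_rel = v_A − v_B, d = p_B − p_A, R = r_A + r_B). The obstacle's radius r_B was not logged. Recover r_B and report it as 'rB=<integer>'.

m = 1115
d = (-9, 16);  v_rel = (-4, 5),  |v_rel|² = 41
v_rel×d = (-4)·(16) − (5)·(-9) = -19
since m = R²·41 − (-19)²:  R² = (361 + 1115) / 41 = 36
R = √36 = 6  ⇒  r_B = 6 − 1 = 5

rB=5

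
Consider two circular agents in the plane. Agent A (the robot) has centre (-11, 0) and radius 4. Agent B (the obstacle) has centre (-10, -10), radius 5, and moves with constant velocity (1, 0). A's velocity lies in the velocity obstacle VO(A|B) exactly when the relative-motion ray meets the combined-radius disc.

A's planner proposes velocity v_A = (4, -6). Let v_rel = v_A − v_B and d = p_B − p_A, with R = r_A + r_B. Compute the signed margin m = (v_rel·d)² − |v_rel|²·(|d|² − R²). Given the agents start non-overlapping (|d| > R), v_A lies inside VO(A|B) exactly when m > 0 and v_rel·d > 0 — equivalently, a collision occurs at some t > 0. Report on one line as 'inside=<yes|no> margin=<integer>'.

d = (1, -10),  |d|² = 101;  R = 4+5 = 9,  c = 101−9² = 20
v_rel = (3, -6),  |v_rel|² = 45;  v_rel·d = (3)·(1) + (-6)·(-10) = 63
45·t² − 126·t + 20 = 0  ⇒  m = 63² − 45·20 = 3069
m = 3069 > 0,  v_rel·d = 63 > 0  ⇒  inside

inside=yes margin=3069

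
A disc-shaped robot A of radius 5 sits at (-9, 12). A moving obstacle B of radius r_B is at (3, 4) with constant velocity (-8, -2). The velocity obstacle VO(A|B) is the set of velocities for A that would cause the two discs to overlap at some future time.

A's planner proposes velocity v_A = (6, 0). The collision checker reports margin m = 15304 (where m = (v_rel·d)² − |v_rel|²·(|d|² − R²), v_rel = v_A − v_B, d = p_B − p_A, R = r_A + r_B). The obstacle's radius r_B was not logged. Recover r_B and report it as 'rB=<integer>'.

m = 15304
d = (12, -8);  v_rel = (14, 2),  |v_rel|² = 200
v_rel×d = (14)·(-8) − (2)·(12) = -136
since m = R²·200 − (-136)²:  R² = (18496 + 15304) / 200 = 169
R = √169 = 13  ⇒  r_B = 13 − 5 = 8

rB=8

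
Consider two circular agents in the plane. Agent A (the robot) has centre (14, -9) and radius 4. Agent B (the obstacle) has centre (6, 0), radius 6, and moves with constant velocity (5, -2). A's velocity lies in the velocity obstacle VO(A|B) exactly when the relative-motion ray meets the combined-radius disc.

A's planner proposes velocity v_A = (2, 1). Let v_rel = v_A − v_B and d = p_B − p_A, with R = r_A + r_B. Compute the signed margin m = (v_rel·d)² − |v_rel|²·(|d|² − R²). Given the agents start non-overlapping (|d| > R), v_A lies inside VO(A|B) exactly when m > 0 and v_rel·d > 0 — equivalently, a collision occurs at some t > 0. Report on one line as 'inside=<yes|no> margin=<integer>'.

d = (-8, 9),  |d|² = 145;  R = 4+6 = 10,  c = 145−10² = 45
v_rel = (-3, 3),  |v_rel|² = 18;  v_rel·d = (-3)·(-8) + (3)·(9) = 51
18·t² − 102·t + 45 = 0  ⇒  m = 51² − 18·45 = 1791
m = 1791 > 0,  v_rel·d = 51 > 0  ⇒  inside

inside=yes margin=1791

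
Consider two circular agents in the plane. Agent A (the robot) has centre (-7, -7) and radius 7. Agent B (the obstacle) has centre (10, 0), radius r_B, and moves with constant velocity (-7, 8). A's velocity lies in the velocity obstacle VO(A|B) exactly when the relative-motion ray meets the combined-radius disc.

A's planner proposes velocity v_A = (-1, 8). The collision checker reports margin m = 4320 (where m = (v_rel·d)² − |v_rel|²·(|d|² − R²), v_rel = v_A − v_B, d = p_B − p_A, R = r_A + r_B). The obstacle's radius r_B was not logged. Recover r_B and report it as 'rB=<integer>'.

m = 4320
d = (17, 7);  v_rel = (6, 0),  |v_rel|² = 36
v_rel×d = (6)·(7) − (0)·(17) = 42
since m = R²·36 − 42²:  R² = (1764 + 4320) / 36 = 169
R = √169 = 13  ⇒  r_B = 13 − 7 = 6

rB=6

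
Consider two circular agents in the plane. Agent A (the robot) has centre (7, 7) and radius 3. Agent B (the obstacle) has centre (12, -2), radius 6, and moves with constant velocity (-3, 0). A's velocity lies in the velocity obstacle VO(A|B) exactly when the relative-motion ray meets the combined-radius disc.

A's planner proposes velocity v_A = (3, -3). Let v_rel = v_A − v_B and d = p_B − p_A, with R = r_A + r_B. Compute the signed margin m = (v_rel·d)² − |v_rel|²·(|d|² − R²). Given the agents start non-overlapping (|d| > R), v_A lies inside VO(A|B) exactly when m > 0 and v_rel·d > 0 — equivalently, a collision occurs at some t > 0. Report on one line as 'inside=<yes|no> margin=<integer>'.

d = (5, -9),  |d|² = 106;  R = 3+6 = 9,  c = 106−9² = 25
v_rel = (6, -3),  |v_rel|² = 45;  v_rel·d = (6)·(5) + (-3)·(-9) = 57
45·t² − 114·t + 25 = 0  ⇒  m = 57² − 45·25 = 2124
m = 2124 > 0,  v_rel·d = 57 > 0  ⇒  inside

inside=yes margin=2124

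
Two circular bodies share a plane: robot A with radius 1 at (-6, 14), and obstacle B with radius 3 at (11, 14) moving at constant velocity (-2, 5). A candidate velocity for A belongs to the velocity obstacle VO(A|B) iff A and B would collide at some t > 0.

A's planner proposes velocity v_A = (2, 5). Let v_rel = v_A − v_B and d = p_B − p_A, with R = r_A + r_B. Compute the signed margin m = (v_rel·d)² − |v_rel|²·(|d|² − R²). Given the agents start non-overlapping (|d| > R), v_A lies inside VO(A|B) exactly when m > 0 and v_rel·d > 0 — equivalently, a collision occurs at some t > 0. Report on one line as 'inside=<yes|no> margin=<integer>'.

d = (17, 0),  |d|² = 289;  R = 1+3 = 4,  c = 289−4² = 273
v_rel = (4, 0),  |v_rel|² = 16;  v_rel·d = (4)·(17) + (0)·(0) = 68
16·t² − 136·t + 273 = 0  ⇒  m = 68² − 16·273 = 256
m = 256 > 0,  v_rel·d = 68 > 0  ⇒  inside

inside=yes margin=256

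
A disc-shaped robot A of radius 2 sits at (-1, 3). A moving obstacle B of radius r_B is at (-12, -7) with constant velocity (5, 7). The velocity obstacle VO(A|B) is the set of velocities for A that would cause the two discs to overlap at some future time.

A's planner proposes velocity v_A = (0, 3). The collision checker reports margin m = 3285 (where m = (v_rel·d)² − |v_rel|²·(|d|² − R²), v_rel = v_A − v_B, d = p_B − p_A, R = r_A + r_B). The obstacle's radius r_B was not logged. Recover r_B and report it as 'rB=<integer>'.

m = 3285
d = (-11, -10);  v_rel = (-5, -4),  |v_rel|² = 41
v_rel×d = (-5)·(-10) − (-4)·(-11) = 6
since m = R²·41 − 6²:  R² = (36 + 3285) / 41 = 81
R = √81 = 9  ⇒  r_B = 9 − 2 = 7

rB=7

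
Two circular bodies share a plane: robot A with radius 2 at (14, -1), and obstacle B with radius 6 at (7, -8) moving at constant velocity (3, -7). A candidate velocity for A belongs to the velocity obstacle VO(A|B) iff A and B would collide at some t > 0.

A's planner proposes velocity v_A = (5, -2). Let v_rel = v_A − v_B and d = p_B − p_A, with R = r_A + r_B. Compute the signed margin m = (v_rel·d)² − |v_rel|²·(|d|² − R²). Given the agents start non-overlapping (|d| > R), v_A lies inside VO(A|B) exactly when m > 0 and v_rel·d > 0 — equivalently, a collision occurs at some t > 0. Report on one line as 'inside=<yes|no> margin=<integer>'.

d = (-7, -7),  |d|² = 98;  R = 2+6 = 8,  c = 98−8² = 34
v_rel = (2, 5),  |v_rel|² = 29;  v_rel·d = (2)·(-7) + (5)·(-7) = -49
29·t² + 98·t + 34 = 0  ⇒  m = (-49)² − 29·34 = 1415
m = 1415 > 0,  v_rel·d = -49 < 0  ⇒  outside

inside=no margin=1415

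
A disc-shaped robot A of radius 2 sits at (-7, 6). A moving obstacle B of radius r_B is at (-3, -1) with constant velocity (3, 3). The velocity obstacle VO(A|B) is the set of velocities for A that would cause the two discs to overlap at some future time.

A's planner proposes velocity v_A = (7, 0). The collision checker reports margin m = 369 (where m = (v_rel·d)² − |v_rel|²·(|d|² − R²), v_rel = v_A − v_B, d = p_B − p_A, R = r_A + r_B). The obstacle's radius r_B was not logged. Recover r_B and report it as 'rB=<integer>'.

m = 369
d = (4, -7);  v_rel = (4, -3),  |v_rel|² = 25
v_rel×d = (4)·(-7) − (-3)·(4) = -16
since m = R²·25 − (-16)²:  R² = (256 + 369) / 25 = 25
R = √25 = 5  ⇒  r_B = 5 − 2 = 3

rB=3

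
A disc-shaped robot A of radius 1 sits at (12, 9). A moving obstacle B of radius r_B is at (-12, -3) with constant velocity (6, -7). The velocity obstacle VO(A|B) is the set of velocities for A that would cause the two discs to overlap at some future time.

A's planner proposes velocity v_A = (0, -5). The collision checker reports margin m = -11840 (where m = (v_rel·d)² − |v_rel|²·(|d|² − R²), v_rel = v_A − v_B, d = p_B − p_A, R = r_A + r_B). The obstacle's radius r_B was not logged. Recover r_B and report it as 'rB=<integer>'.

m = -11840
d = (-24, -12);  v_rel = (-6, 2),  |v_rel|² = 40
v_rel×d = (-6)·(-12) − (2)·(-24) = 120
since m = R²·40 − 120²:  R² = (14400 + -11840) / 40 = 64
R = √64 = 8  ⇒  r_B = 8 − 1 = 7

rB=7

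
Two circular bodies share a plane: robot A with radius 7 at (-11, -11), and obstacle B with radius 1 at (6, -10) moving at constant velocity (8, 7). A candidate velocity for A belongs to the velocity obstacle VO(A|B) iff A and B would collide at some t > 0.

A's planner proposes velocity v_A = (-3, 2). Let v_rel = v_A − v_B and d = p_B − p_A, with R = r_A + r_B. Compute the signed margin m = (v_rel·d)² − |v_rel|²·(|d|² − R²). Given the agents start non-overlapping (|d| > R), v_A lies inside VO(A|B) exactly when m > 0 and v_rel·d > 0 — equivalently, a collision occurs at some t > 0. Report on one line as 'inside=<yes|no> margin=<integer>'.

d = (17, 1),  |d|² = 290;  R = 7+1 = 8,  c = 290−8² = 226
v_rel = (-11, -5),  |v_rel|² = 146;  v_rel·d = (-11)·(17) + (-5)·(1) = -192
146·t² + 384·t + 226 = 0  ⇒  m = (-192)² − 146·226 = 3868
m = 3868 > 0,  v_rel·d = -192 < 0  ⇒  outside

inside=no margin=3868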